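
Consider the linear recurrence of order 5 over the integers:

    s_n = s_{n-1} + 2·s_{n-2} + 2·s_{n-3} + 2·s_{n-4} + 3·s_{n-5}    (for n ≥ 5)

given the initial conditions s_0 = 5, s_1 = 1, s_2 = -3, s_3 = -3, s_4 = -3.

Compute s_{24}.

s_5 = 1·-3 + 2·-3 + 2·-3 + 2·1 + 3·5 = 2
s_6 = 1·2 + 2·-3 + 2·-3 + 2·-3 + 3·1 = -13
s_7 = 1·-13 + 2·2 + 2·-3 + 2·-3 + 3·-3 = -30
s_8 = 1·-30 + 2·-13 + 2·2 + 2·-3 + 3·-3 = -67
s_9 = 1·-67 + 2·-30 + 2·-13 + 2·2 + 3·-3 = -158
s_10 = 1·-158 + 2·-67 + 2·-30 + 2·-13 + 3·2 = -372
s_11 = 1·-372 + 2·-158 + 2·-67 + 2·-30 + 3·-13 = -921
s_12 = 1·-921 + 2·-372 + 2·-158 + 2·-67 + 3·-30 = -2205
s_13 = 1·-2205 + 2·-921 + 2·-372 + 2·-158 + 3·-67 = -5308
s_14 = 1·-5308 + 2·-2205 + 2·-921 + 2·-372 + 3·-158 = -12778
s_15 = 1·-12778 + 2·-5308 + 2·-2205 + 2·-921 + 3·-372 = -30762
s_16 = 1·-30762 + 2·-12778 + 2·-5308 + 2·-2205 + 3·-921 = -74107
s_17 = 1·-74107 + 2·-30762 + 2·-12778 + 2·-5308 + 3·-2205 = -178418
s_18 = 1·-178418 + 2·-74107 + 2·-30762 + 2·-12778 + 3·-5308 = -429636
s_19 = 1·-429636 + 2·-178418 + 2·-74107 + 2·-30762 + 3·-12778 = -1034544
s_20 = 1·-1034544 + 2·-429636 + 2·-178418 + 2·-74107 + 3·-30762 = -2491152
s_21 = 1·-2491152 + 2·-1034544 + 2·-429636 + 2·-178418 + 3·-74107 = -5998669
s_22 = 1·-5998669 + 2·-2491152 + 2·-1034544 + 2·-429636 + 3·-178418 = -14444587
s_23 = 1·-14444587 + 2·-5998669 + 2·-2491152 + 2·-1034544 + 3·-429636 = -34782225
s_24 = 1·-34782225 + 2·-14444587 + 2·-5998669 + 2·-2491152 + 3·-1034544 = -83754673

-83754673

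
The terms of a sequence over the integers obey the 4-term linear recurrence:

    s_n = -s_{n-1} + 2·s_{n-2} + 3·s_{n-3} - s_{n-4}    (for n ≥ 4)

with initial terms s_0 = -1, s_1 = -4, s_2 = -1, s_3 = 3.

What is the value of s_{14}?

719

s_4 = -1·3 + 2·-1 + 3·-4 + -1·-1 = -16
s_5 = -1·-16 + 2·3 + 3·-1 + -1·-4 = 23
s_6 = -1·23 + 2·-16 + 3·3 + -1·-1 = -45
s_7 = -1·-45 + 2·23 + 3·-16 + -1·3 = 40
s_8 = -1·40 + 2·-45 + 3·23 + -1·-16 = -45
s_9 = -1·-45 + 2·40 + 3·-45 + -1·23 = -33
s_10 = -1·-33 + 2·-45 + 3·40 + -1·-45 = 108
s_11 = -1·108 + 2·-33 + 3·-45 + -1·40 = -349
s_12 = -1·-349 + 2·108 + 3·-33 + -1·-45 = 511
s_13 = -1·511 + 2·-349 + 3·108 + -1·-33 = -852
s_14 = -1·-852 + 2·511 + 3·-349 + -1·108 = 719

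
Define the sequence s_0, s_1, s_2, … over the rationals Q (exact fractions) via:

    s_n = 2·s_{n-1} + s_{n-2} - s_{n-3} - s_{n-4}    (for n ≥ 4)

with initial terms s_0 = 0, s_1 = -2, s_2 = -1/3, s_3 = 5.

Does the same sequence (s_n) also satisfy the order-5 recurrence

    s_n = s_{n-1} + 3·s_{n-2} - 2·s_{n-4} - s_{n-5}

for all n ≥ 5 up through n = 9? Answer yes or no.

yes

Terms s_0..s_9: 0, -2, -1/3, 5, 35/3, 92/3, 205/3, 452/3, 982/3, 2119/3
n=5: candidate gives 92/3, actual s_5 = 92/3 ✓
n=6: candidate gives 205/3, actual s_6 = 205/3 ✓
n=7: candidate gives 452/3, actual s_7 = 452/3 ✓
n=8: candidate gives 982/3, actual s_8 = 982/3 ✓
n=9: candidate gives 2119/3, actual s_9 = 2119/3 ✓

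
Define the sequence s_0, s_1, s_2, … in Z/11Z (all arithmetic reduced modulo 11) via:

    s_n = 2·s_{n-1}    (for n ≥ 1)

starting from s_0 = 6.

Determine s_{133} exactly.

4

s_1 = 2·6 = 1
s_2 = 2·1 = 2
s_3 = 2·2 = 4
s_4 = 2·4 = 8
s_5 = 2·8 = 5
s_6 = 2·5 = 10
s_7 = 2·10 = 9
s_8 = 2·9 = 7
s_9 = 2·7 = 3
s_10 = 2·3 = 6
(s_10) = (6) = (s_0), so the sequence has period 10.
133 ≡ 3 (mod 10), hence s_133 = s_3 = 4.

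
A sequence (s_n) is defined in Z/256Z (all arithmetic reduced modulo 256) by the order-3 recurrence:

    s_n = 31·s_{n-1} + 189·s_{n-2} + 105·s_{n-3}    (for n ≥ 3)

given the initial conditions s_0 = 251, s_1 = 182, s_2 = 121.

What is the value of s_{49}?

s_3 = 31·121 + 189·182 + 105·251 = 248
s_4 = 31·248 + 189·121 + 105·182 = 3
s_5 = 31·3 + 189·248 + 105·121 = 22
s_6 = 31·22 + 189·3 + 105·248 = 153
s_7 = 31·153 + 189·22 + 105·3 = 0
s_8 = 31·0 + 189·153 + 105·22 = 251
s_9 = 31·251 + 189·0 + 105·153 = 38
s_10 = 31·38 + 189·251 + 105·0 = 233
s_11 = 31·233 + 189·38 + 105·251 = 56
s_12 = 31·56 + 189·233 + 105·38 = 99
s_13 = 31·99 + 189·56 + 105·233 = 230
s_14 = 31·230 + 189·99 + 105·56 = 233
s_15 = 31·233 + 189·230 + 105·99 = 160
s_16 = 31·160 + 189·233 + 105·230 = 187
s_17 = 31·187 + 189·160 + 105·233 = 86
s_18 = 31·86 + 189·187 + 105·160 = 25
s_19 = 31·25 + 189·86 + 105·187 = 56
s_20 = 31·56 + 189·25 + 105·86 = 131
s_21 = 31·131 + 189·56 + 105·25 = 118
s_22 = 31·118 + 189·131 + 105·56 = 249
s_23 = 31·249 + 189·118 + 105·131 = 0
s_24 = 31·0 + 189·249 + 105·118 = 59
s_25 = 31·59 + 189·0 + 105·249 = 70
s_26 = 31·70 + 189·59 + 105·0 = 9
s_27 = 31·9 + 189·70 + 105·59 = 248
s_28 = 31·248 + 189·9 + 105·70 = 99
s_29 = 31·99 + 189·248 + 105·9 = 198
s_30 = 31·198 + 189·99 + 105·248 = 201
s_31 = 31·201 + 189·198 + 105·99 = 32
s_32 = 31·32 + 189·201 + 105·198 = 123
s_33 = 31·123 + 189·32 + 105·201 = 246
s_34 = 31·246 + 189·123 + 105·32 = 185
s_35 = 31·185 + 189·246 + 105·123 = 120
s_36 = 31·120 + 189·185 + 105·246 = 3
s_37 = 31·3 + 189·120 + 105·185 = 214
s_38 = 31·214 + 189·3 + 105·120 = 89
s_39 = 31·89 + 189·214 + 105·3 = 0
s_40 = 31·0 + 189·89 + 105·214 = 123
s_41 = 31·123 + 189·0 + 105·89 = 102
s_42 = 31·102 + 189·123 + 105·0 = 41
s_43 = 31·41 + 189·102 + 105·123 = 184
s_44 = 31·184 + 189·41 + 105·102 = 99
s_45 = 31·99 + 189·184 + 105·41 = 166
s_46 = 31·166 + 189·99 + 105·184 = 169
s_47 = 31·169 + 189·166 + 105·99 = 160
s_48 = 31·160 + 189·169 + 105·166 = 59
s_49 = 31·59 + 189·160 + 105·169 = 150

150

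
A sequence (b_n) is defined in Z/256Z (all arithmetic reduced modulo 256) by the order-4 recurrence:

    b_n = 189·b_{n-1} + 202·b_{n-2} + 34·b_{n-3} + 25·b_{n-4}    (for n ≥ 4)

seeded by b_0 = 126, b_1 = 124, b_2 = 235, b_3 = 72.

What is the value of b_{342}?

208

b_4 = 189·72 + 202·235 + 34·124 + 25·126 = 92
b_5 = 189·92 + 202·72 + 34·235 + 25·124 = 14
b_6 = 189·14 + 202·92 + 34·72 + 25·235 = 113
b_7 = 189·113 + 202·14 + 34·92 + 25·72 = 185
b_8 = 189·185 + 202·113 + 34·14 + 25·92 = 151
b_9 = 189·151 + 202·185 + 34·113 + 25·14 = 213
Continuing the recurrence:
  b_10 = 2;  b_11 = 171;  b_12 = 220;  b_13 = 107;  b_14 = 127;  b_15 = 28
  b_16 = 148;  b_17 = 173;  b_18 = 160;  b_19 = 6;  b_20 = 28;  b_21 = 141
  b_22 = 157;  b_23 = 121;  b_24 = 173;  b_25 = 210;  b_26 = 243;  b_27 = 230
  b_28 = 85;  b_29 = 5;  b_30 = 10;  b_31 = 20;  b_32 = 159;  b_33 = 252
  b_34 = 36;  b_35 = 126;  b_36 = 109;  b_37 = 73;  b_38 = 39;  b_39 = 45
  b_40 = 86;  b_41 = 79;  b_42 = 248;  b_43 = 63;  b_44 = 23;  b_45 = 88
  b_46 = 180;  b_47 = 137;  b_48 = 28;  b_49 = 70;  b_50 = 140;  b_51 = 177
  b_52 = 45;  b_53 = 81;  b_54 = 125;  b_55 = 118;  b_56 = 231;  b_57 = 42
  b_58 = 41;  b_59 = 157;  b_60 = 102;  b_61 = 188;  b_62 = 35;  b_63 = 16
  b_64 = 92;  b_65 = 142;  b_66 = 249;  b_67 = 169;  b_68 = 23;  b_69 = 69
  b_70 = 218;  b_71 = 243;  b_72 = 212;  b_73 = 243;  b_74 = 63;  b_75 = 36
  b_76 = 68;  b_77 = 181;  b_78 = 56;  b_79 = 182;  b_80 = 60;  b_81 = 5
  b_82 = 173;  b_83 = 105;  b_84 = 141;  b_85 = 106;  b_86 = 91;  b_87 = 206
  b_88 = 189;  b_89 = 133;  b_90 = 146;  b_91 = 244;  b_92 = 119;  b_93 = 196
  b_94 = 68;  b_95 = 126;  b_96 = 85;  b_97 = 89;  b_98 = 39;  b_99 = 157
  b_100 = 206;  b_101 = 215;  b_102 = 240;  b_103 = 135;  b_104 = 183;  b_105 = 128
  b_106 = 68;  b_107 = 177;  b_108 = 52;  b_109 = 150;  b_110 = 236;  b_111 = 201
  b_112 = 157;  b_113 = 129;  b_114 = 221;  b_115 = 110;  b_116 = 15;  b_117 = 210
  b_118 = 17;  b_119 = 253;  b_120 = 142;  b_121 = 60;  b_122 = 155;  b_123 = 88
  b_124 = 28;  b_125 = 142;  b_126 = 193;  b_127 = 217;  b_128 = 23;  b_129 = 181
  b_130 = 114;  b_131 = 59;  b_132 = 204;  b_133 = 251;  b_134 = 63;  b_135 = 108
  b_136 = 180;  b_137 = 253;  b_138 = 80;  b_139 = 38;  b_140 = 92;  b_141 = 61
  b_142 = 125;  b_143 = 89;  b_144 = 109;  b_145 = 66;  b_146 = 195;  b_147 = 54
  b_148 = 37;  b_149 = 69;  b_150 = 90;  b_151 = 20;  b_152 = 143;  b_153 = 12
  b_154 = 36;  b_155 = 254;  b_156 = 125;  b_157 = 169;  b_158 = 167;  b_159 = 13
  b_160 = 6;  b_161 = 95;  b_162 = 232;  b_163 = 79;  b_164 = 151;  b_165 = 232
  b_166 = 148;  b_167 = 25;  b_168 = 204;  b_169 = 166;  b_170 = 76;  b_171 = 161
  b_172 = 205;  b_173 = 177;  b_174 = 61;  b_175 = 166;  b_176 = 55;  b_177 = 250
  b_178 = 249;  b_179 = 157;  b_180 = 246;  b_181 = 252;  b_182 = 83;  b_183 = 32
  b_184 = 156;  b_185 = 14;  b_186 = 201;  b_187 = 73;  b_188 = 151;  b_189 = 37
  b_190 = 202;  b_191 = 131;  b_192 = 196;  b_193 = 131;  b_194 = 127;  b_195 = 244
  b_196 = 228;  b_197 = 133;  b_198 = 232;  b_199 = 86;  b_200 = 124;  b_201 = 53
  b_202 = 13;  b_203 = 73;  b_204 = 77;  b_205 = 90;  b_206 = 43;  b_207 = 30
  b_208 = 141;  b_209 = 69;  b_210 = 98;  b_211 = 116;  b_212 = 231;  b_213 = 212
  b_214 = 196;  b_215 = 254;  b_216 = 229;  b_217 = 57;  b_218 = 167;  b_219 = 125
  b_220 = 254;  b_221 = 231;  b_222 = 224;  b_223 = 151;  b_224 = 183;  b_225 = 144
  b_226 = 164;  b_227 = 193;  b_228 = 228;  b_229 = 118;  b_230 = 172;  b_231 = 57
  b_232 = 189;  b_233 = 225;  b_234 = 157;  b_235 = 30;  b_236 = 95;  b_237 = 162
  b_238 = 225;  b_239 = 125;  b_240 = 158;  b_241 = 252;  b_242 = 75;  b_243 = 104
  b_244 = 220;  b_245 = 14;  b_246 = 17;  b_247 = 249;  b_248 = 151;  b_249 = 149
  b_250 = 226;  b_251 = 203;  b_252 = 188;  b_253 = 139;  b_254 = 255;  b_255 = 188
  b_256 = 212;  b_257 = 77;  b_258 = 0;  b_259 = 70;  b_260 = 156;  b_261 = 237
  b_262 = 93;  b_263 = 57;  b_264 = 45;  b_265 = 178;  b_266 = 147;  b_267 = 134
  b_268 = 245;  b_269 = 133;  b_270 = 170;  b_271 = 20;  b_272 = 127;  b_273 = 28
  b_274 = 36;  b_275 = 126;  b_276 = 141;  b_277 = 9;  b_278 = 39;  b_279 = 237
  b_280 = 182;  b_281 = 111;  b_282 = 216;  b_283 = 95;  b_284 = 23;  b_285 = 120
  b_286 = 116;  b_287 = 169;  b_288 = 124;  b_289 = 6;  b_290 = 12;  b_291 = 145
  b_292 = 109;  b_293 = 17;  b_294 = 253;  b_295 = 214;  b_296 = 135;  b_297 = 202
  b_298 = 201;  b_299 = 157;  b_300 = 134;  b_301 = 60;  b_302 = 131;  b_303 = 48
  b_304 = 220;  b_305 = 142;  b_306 = 153;  b_307 = 233;  b_308 = 23;  b_309 = 5
  b_310 = 186;  b_311 = 19;  b_312 = 180;  b_313 = 19;  b_314 = 191;  b_315 = 196
  b_316 = 132;  b_317 = 85;  b_318 = 152;  b_319 = 246;  b_320 = 188;  b_321 = 101
  b_322 = 109;  b_323 = 41;  b_324 = 13;  b_325 = 74;  b_326 = 251;  b_327 = 110
  b_328 = 93;  b_329 = 5;  b_330 = 50;  b_331 = 244;  b_332 = 87;  b_333 = 228
  b_334 = 68;  b_335 = 126;  b_336 = 117;  b_337 = 25;  b_338 = 39;  b_339 = 93
  b_340 = 46
b_341 = 189·46 + 202·93 + 34·39 + 25·25 = 247
b_342 = 189·247 + 202·46 + 34·93 + 25·39 = 208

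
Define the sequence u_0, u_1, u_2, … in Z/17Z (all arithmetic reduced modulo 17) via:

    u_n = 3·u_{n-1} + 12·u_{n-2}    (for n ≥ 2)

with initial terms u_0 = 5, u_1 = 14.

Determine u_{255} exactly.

4

u_2 = 3·14 + 12·5 = 0
u_3 = 3·0 + 12·14 = 15
u_4 = 3·15 + 12·0 = 11
u_5 = 3·11 + 12·15 = 9
u_6 = 3·9 + 12·11 = 6
u_7 = 3·6 + 12·9 = 7
Continuing the recurrence:
  u_8 = 8;  u_9 = 6;  u_10 = 12;  u_11 = 6;  u_12 = 9;  u_13 = 14
  u_14 = 14;  u_15 = 6;  u_16 = 16;  u_17 = 1;  u_18 = 8;  u_19 = 2
  u_20 = 0;  u_21 = 7;  u_22 = 4;  u_23 = 11;  u_24 = 13;  u_25 = 1
  u_26 = 6;  u_27 = 13;  u_28 = 9;  u_29 = 13;  u_30 = 11;  u_31 = 2
  u_32 = 2;  u_33 = 13;  u_34 = 12;  u_35 = 5;  u_36 = 6;  u_37 = 10
  u_38 = 0;  u_39 = 1;  u_40 = 3;  u_41 = 4;  u_42 = 14;  u_43 = 5
  u_44 = 13;  u_45 = 14;  u_46 = 11;  u_47 = 14;  u_48 = 4;  u_49 = 10
  u_50 = 10;  u_51 = 14;  u_52 = 9;  u_53 = 8;  u_54 = 13;  u_55 = 16
  u_56 = 0;  u_57 = 5;  u_58 = 15;  u_59 = 3;  u_60 = 2;  u_61 = 8
  u_62 = 14;  u_63 = 2;  u_64 = 4;  u_65 = 2;  u_66 = 3;  u_67 = 16
  u_68 = 16;  u_69 = 2;  u_70 = 11;  u_71 = 6;  u_72 = 14;  u_73 = 12
  u_74 = 0;  u_75 = 8;  u_76 = 7;  u_77 = 15;  u_78 = 10;  u_79 = 6
  u_80 = 2;  u_81 = 10;  u_82 = 3;  u_83 = 10;  u_84 = 15;  u_85 = 12
  u_86 = 12;  u_87 = 10;  u_88 = 4;  u_89 = 13;  u_90 = 2;  u_91 = 9
  u_92 = 0;  u_93 = 6;  u_94 = 1;  u_95 = 7;  u_96 = 16;  u_97 = 13
  u_98 = 10;  u_99 = 16;  u_100 = 15;  u_101 = 16;  u_102 = 7;  u_103 = 9
  u_104 = 9;  u_105 = 16;  u_106 = 3;  u_107 = 14;  u_108 = 10;  u_109 = 11
  u_110 = 0;  u_111 = 13;  u_112 = 5;  u_113 = 1;  u_114 = 12;  u_115 = 14
  u_116 = 16;  u_117 = 12;  u_118 = 7;  u_119 = 12;  u_120 = 1;  u_121 = 11
  u_122 = 11;  u_123 = 12;  u_124 = 15;  u_125 = 2;  u_126 = 16;  u_127 = 4
  u_128 = 0;  u_129 = 14;  u_130 = 8;  u_131 = 5;  u_132 = 9;  u_133 = 2
  u_134 = 12;  u_135 = 9;  u_136 = 1;  u_137 = 9;  u_138 = 5;  u_139 = 4
  u_140 = 4;  u_141 = 9;  u_142 = 7;  u_143 = 10;  u_144 = 12;  u_145 = 3
  u_146 = 0;  u_147 = 2;  u_148 = 6;  u_149 = 8;  u_150 = 11;  u_151 = 10
  u_152 = 9;  u_153 = 11;  u_154 = 5;  u_155 = 11;  u_156 = 8;  u_157 = 3
  u_158 = 3;  u_159 = 11;  u_160 = 1;  u_161 = 16;  u_162 = 9;  u_163 = 15
  u_164 = 0;  u_165 = 10;  u_166 = 13;  u_167 = 6;  u_168 = 4;  u_169 = 16
  u_170 = 11;  u_171 = 4;  u_172 = 8;  u_173 = 4;  u_174 = 6;  u_175 = 15
  u_176 = 15;  u_177 = 4;  u_178 = 5;  u_179 = 12;  u_180 = 11;  u_181 = 7
  u_182 = 0;  u_183 = 16;  u_184 = 14;  u_185 = 13;  u_186 = 3;  u_187 = 12
  u_188 = 4;  u_189 = 3;  u_190 = 6;  u_191 = 3;  u_192 = 13;  u_193 = 7
  u_194 = 7;  u_195 = 3;  u_196 = 8;  u_197 = 9;  u_198 = 4;  u_199 = 1
  u_200 = 0;  u_201 = 12;  u_202 = 2;  u_203 = 14;  u_204 = 15;  u_205 = 9
  u_206 = 3;  u_207 = 15;  u_208 = 13;  u_209 = 15;  u_210 = 14;  u_211 = 1
  u_212 = 1;  u_213 = 15;  u_214 = 6;  u_215 = 11;  u_216 = 3;  u_217 = 5
  u_218 = 0;  u_219 = 9;  u_220 = 10;  u_221 = 2;  u_222 = 7;  u_223 = 11
  u_224 = 15;  u_225 = 7;  u_226 = 14;  u_227 = 7;  u_228 = 2;  u_229 = 5
  u_230 = 5;  u_231 = 7;  u_232 = 13;  u_233 = 4;  u_234 = 15;  u_235 = 8
  u_236 = 0;  u_237 = 11;  u_238 = 16;  u_239 = 10;  u_240 = 1;  u_241 = 4
  u_242 = 7;  u_243 = 1;  u_244 = 2;  u_245 = 1;  u_246 = 10;  u_247 = 8
  u_248 = 8;  u_249 = 1;  u_250 = 14;  u_251 = 3;  u_252 = 7;  u_253 = 6
u_254 = 3·6 + 12·7 = 0
u_255 = 3·0 + 12·6 = 4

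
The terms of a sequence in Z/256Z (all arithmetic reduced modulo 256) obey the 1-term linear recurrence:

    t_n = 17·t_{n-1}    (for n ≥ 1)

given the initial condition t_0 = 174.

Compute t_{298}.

110

t_1 = 17·174 = 142
t_2 = 17·142 = 110
t_3 = 17·110 = 78
t_4 = 17·78 = 46
t_5 = 17·46 = 14
t_6 = 17·14 = 238
t_7 = 17·238 = 206
t_8 = 17·206 = 174
(t_8) = (174) = (t_0), so the sequence has period 8.
298 ≡ 2 (mod 8), hence t_298 = t_2 = 110.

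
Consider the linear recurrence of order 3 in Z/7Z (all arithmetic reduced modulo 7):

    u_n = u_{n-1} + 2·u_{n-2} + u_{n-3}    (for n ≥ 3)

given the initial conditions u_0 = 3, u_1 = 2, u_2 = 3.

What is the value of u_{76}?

u_3 = 1·3 + 2·2 + 1·3 = 3
u_4 = 1·3 + 2·3 + 1·2 = 4
u_5 = 1·4 + 2·3 + 1·3 = 6
u_6 = 1·6 + 2·4 + 1·3 = 3
u_7 = 1·3 + 2·6 + 1·4 = 5
u_8 = 1·5 + 2·3 + 1·6 = 3
u_9 = 1·3 + 2·5 + 1·3 = 2
u_10 = 1·2 + 2·3 + 1·5 = 6
u_11 = 1·6 + 2·2 + 1·3 = 6
u_12 = 1·6 + 2·6 + 1·2 = 6
u_13 = 1·6 + 2·6 + 1·6 = 3
u_14 = 1·3 + 2·6 + 1·6 = 0
u_15 = 1·0 + 2·3 + 1·6 = 5
u_16 = 1·5 + 2·0 + 1·3 = 1
u_17 = 1·1 + 2·5 + 1·0 = 4
u_18 = 1·4 + 2·1 + 1·5 = 4
u_19 = 1·4 + 2·4 + 1·1 = 6
u_20 = 1·6 + 2·4 + 1·4 = 4
u_21 = 1·4 + 2·6 + 1·4 = 6
u_22 = 1·6 + 2·4 + 1·6 = 6
u_23 = 1·6 + 2·6 + 1·4 = 1
u_24 = 1·1 + 2·6 + 1·6 = 5
u_25 = 1·5 + 2·1 + 1·6 = 6
u_26 = 1·6 + 2·5 + 1·1 = 3
u_27 = 1·3 + 2·6 + 1·5 = 6
u_28 = 1·6 + 2·3 + 1·6 = 4
u_29 = 1·4 + 2·6 + 1·3 = 5
u_30 = 1·5 + 2·4 + 1·6 = 5
u_31 = 1·5 + 2·5 + 1·4 = 5
u_32 = 1·5 + 2·5 + 1·5 = 6
u_33 = 1·6 + 2·5 + 1·5 = 0
u_34 = 1·0 + 2·6 + 1·5 = 3
u_35 = 1·3 + 2·0 + 1·6 = 2
u_36 = 1·2 + 2·3 + 1·0 = 1
u_37 = 1·1 + 2·2 + 1·3 = 1
u_38 = 1·1 + 2·1 + 1·2 = 5
u_39 = 1·5 + 2·1 + 1·1 = 1
u_40 = 1·1 + 2·5 + 1·1 = 5
u_41 = 1·5 + 2·1 + 1·5 = 5
u_42 = 1·5 + 2·5 + 1·1 = 2
u_43 = 1·2 + 2·5 + 1·5 = 3
u_44 = 1·3 + 2·2 + 1·5 = 5
u_45 = 1·5 + 2·3 + 1·2 = 6
u_46 = 1·6 + 2·5 + 1·3 = 5
u_47 = 1·5 + 2·6 + 1·5 = 1
u_48 = 1·1 + 2·5 + 1·6 = 3
u_49 = 1·3 + 2·1 + 1·5 = 3
u_50 = 1·3 + 2·3 + 1·1 = 3
u_51 = 1·3 + 2·3 + 1·3 = 5
u_52 = 1·5 + 2·3 + 1·3 = 0
u_53 = 1·0 + 2·5 + 1·3 = 6
u_54 = 1·6 + 2·0 + 1·5 = 4
u_55 = 1·4 + 2·6 + 1·0 = 2
u_56 = 1·2 + 2·4 + 1·6 = 2
u_57 = 1·2 + 2·2 + 1·4 = 3
u_58 = 1·3 + 2·2 + 1·2 = 2
u_59 = 1·2 + 2·3 + 1·2 = 3
u_60 = 1·3 + 2·2 + 1·3 = 3
u_61 = 1·3 + 2·3 + 1·2 = 4
u_62 = 1·4 + 2·3 + 1·3 = 6
u_63 = 1·6 + 2·4 + 1·3 = 3
u_64 = 1·3 + 2·6 + 1·4 = 5
u_65 = 1·5 + 2·3 + 1·6 = 3
u_66 = 1·3 + 2·5 + 1·3 = 2
u_67 = 1·2 + 2·3 + 1·5 = 6
u_68 = 1·6 + 2·2 + 1·3 = 6
u_69 = 1·6 + 2·6 + 1·2 = 6
u_70 = 1·6 + 2·6 + 1·6 = 3
u_71 = 1·3 + 2·6 + 1·6 = 0
u_72 = 1·0 + 2·3 + 1·6 = 5
u_73 = 1·5 + 2·0 + 1·3 = 1
u_74 = 1·1 + 2·5 + 1·0 = 4
u_75 = 1·4 + 2·1 + 1·5 = 4
u_76 = 1·4 + 2·4 + 1·1 = 6

6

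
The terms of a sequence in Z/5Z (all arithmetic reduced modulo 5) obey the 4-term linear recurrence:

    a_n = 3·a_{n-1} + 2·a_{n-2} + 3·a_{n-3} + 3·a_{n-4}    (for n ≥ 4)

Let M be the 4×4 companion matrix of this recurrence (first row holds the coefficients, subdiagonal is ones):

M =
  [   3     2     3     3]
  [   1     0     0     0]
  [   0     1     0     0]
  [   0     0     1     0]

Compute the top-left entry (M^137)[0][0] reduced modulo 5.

(M^137)[0][0] is the top entry after applying M 137 times to the unit state (1, 0, 0, 0). Equivalently it is h_{140} for the auxiliary sequence (h_n) obeying the same recurrence with h_3 = 1 and h_i = 0 for 0 ≤ i < 3:
h_4 = 3·1 + 2·0 + 3·0 + 3·0 = 3
h_5 = 3·3 + 2·1 + 3·0 + 3·0 = 1
h_6 = 3·1 + 2·3 + 3·1 + 3·0 = 2
h_7 = 3·2 + 2·1 + 3·3 + 3·1 = 0
h_8 = 3·0 + 2·2 + 3·1 + 3·3 = 1
h_9 = 3·1 + 2·0 + 3·2 + 3·1 = 2
h_10 = 3·2 + 2·1 + 3·0 + 3·2 = 4
h_11 = 3·4 + 2·2 + 3·1 + 3·0 = 4
h_12 = 3·4 + 2·4 + 3·2 + 3·1 = 4
h_13 = 3·4 + 2·4 + 3·4 + 3·2 = 3
h_14 = 3·3 + 2·4 + 3·4 + 3·4 = 1
h_15 = 3·1 + 2·3 + 3·4 + 3·4 = 3
h_16 = 3·3 + 2·1 + 3·3 + 3·4 = 2
h_17 = 3·2 + 2·3 + 3·1 + 3·3 = 4
h_18 = 3·4 + 2·2 + 3·3 + 3·1 = 3
h_19 = 3·3 + 2·4 + 3·2 + 3·3 = 2
h_20 = 3·2 + 2·3 + 3·4 + 3·2 = 0
h_21 = 3·0 + 2·2 + 3·3 + 3·4 = 0
h_22 = 3·0 + 2·0 + 3·2 + 3·3 = 0
h_23 = 3·0 + 2·0 + 3·0 + 3·2 = 1
(h_20, h_21, h_22, h_23) = (0, 0, 0, 1) = (h_0, h_1, h_2, h_3), so the sequence has period 20.
140 ≡ 0 (mod 20), hence h_140 = h_0 = 0.

0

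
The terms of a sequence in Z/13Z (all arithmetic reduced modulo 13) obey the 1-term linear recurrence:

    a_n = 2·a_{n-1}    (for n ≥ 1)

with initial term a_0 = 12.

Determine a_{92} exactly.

a_1 = 2·12 = 11
a_2 = 2·11 = 9
a_3 = 2·9 = 5
a_4 = 2·5 = 10
a_5 = 2·10 = 7
a_6 = 2·7 = 1
a_7 = 2·1 = 2
a_8 = 2·2 = 4
a_9 = 2·4 = 8
a_10 = 2·8 = 3
a_11 = 2·3 = 6
a_12 = 2·6 = 12
(a_12) = (12) = (a_0), so the sequence has period 12.
92 ≡ 8 (mod 12), hence a_92 = a_8 = 4.

4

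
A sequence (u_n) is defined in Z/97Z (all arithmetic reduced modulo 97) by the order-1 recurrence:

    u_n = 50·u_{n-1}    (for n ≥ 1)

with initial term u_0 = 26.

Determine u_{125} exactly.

58

u_1 = 50·26 = 39
u_2 = 50·39 = 10
u_3 = 50·10 = 15
u_4 = 50·15 = 71
u_5 = 50·71 = 58
u_6 = 50·58 = 87
u_7 = 50·87 = 82
u_8 = 50·82 = 26
(u_8) = (26) = (u_0), so the sequence has period 8.
125 ≡ 5 (mod 8), hence u_125 = u_5 = 58.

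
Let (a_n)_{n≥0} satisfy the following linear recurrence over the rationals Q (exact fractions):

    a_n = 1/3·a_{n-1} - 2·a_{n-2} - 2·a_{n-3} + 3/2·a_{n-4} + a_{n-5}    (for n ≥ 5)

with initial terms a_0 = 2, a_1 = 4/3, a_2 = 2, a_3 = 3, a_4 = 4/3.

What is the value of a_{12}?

a_5 = 1/3·4/3 + -2·3 + -2·2 + 3/2·4/3 + 1·2 = -50/9
a_6 = 1/3·-50/9 + -2·4/3 + -2·3 + 3/2·2 + 1·4/3 = -167/27
a_7 = 1/3·-167/27 + -2·-50/9 + -2·4/3 + 3/2·3 + 1·2 = 2087/162
a_8 = 1/3·2087/162 + -2·-167/27 + -2·-50/9 + 3/2·4/3 + 1·3 = 15929/486
a_9 = 1/3·15929/486 + -2·2087/162 + -2·-167/27 + 3/2·-50/9 + 1·4/3 = -13807/1458
a_10 = 1/3·-13807/1458 + -2·15929/486 + -2·2087/162 + 3/2·-167/27 + 1·-50/9 = -239054/2187
a_11 = 1/3·-239054/2187 + -2·-13807/1458 + -2·15929/486 + 3/2·2087/162 + 1·-167/27 = -1834679/26244
a_12 = 1/3·-1834679/26244 + -2·-239054/2187 + -2·-13807/1458 + 3/2·15929/486 + 1·2087/162 = 10876697/39366

10876697/39366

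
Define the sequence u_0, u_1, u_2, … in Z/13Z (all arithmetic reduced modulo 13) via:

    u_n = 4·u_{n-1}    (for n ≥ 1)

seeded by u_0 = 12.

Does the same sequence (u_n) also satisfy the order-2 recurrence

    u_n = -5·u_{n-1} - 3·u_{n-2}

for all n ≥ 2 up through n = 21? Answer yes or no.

yes

Terms u_0..u_21: 12, 9, 10, 1, 4, 3, 12, 9, 10, 1, 4, 3, 12, 9, 10, 1, 4, 3, 12, 9, 10, 1
n=2: candidate gives 10, actual u_2 = 10 ✓
n=3: candidate gives 1, actual u_3 = 1 ✓
n=4: candidate gives 4, actual u_4 = 4 ✓
n=5: candidate gives 3, actual u_5 = 3 ✓
n=6: candidate gives 12, actual u_6 = 12 ✓
n=7: candidate gives 9, actual u_7 = 9 ✓
n=8: candidate gives 10, actual u_8 = 10 ✓
n=9: candidate gives 1, actual u_9 = 1 ✓
n=10: candidate gives 4, actual u_10 = 4 ✓
n=11: candidate gives 3, actual u_11 = 3 ✓
n=12: candidate gives 12, actual u_12 = 12 ✓
n=13: candidate gives 9, actual u_13 = 9 ✓
n=14: candidate gives 10, actual u_14 = 10 ✓
n=15: candidate gives 1, actual u_15 = 1 ✓
n=16: candidate gives 4, actual u_16 = 4 ✓
n=17: candidate gives 3, actual u_17 = 3 ✓
n=18: candidate gives 12, actual u_18 = 12 ✓
n=19: candidate gives 9, actual u_19 = 9 ✓
n=20: candidate gives 10, actual u_20 = 10 ✓
n=21: candidate gives 1, actual u_21 = 1 ✓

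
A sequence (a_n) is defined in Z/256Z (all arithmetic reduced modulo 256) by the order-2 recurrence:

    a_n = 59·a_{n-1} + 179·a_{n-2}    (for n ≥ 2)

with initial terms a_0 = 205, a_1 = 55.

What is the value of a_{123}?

129

a_2 = 59·55 + 179·205 = 4
a_3 = 59·4 + 179·55 = 97
a_4 = 59·97 + 179·4 = 39
a_5 = 59·39 + 179·97 = 208
a_6 = 59·208 + 179·39 = 53
a_7 = 59·53 + 179·208 = 167
a_8 = 59·167 + 179·53 = 140
a_9 = 59·140 + 179·167 = 9
a_10 = 59·9 + 179·140 = 247
a_11 = 59·247 + 179·9 = 56
a_12 = 59·56 + 179·247 = 157
a_13 = 59·157 + 179·56 = 87
a_14 = 59·87 + 179·157 = 212
a_15 = 59·212 + 179·87 = 177
a_16 = 59·177 + 179·212 = 7
a_17 = 59·7 + 179·177 = 96
a_18 = 59·96 + 179·7 = 5
a_19 = 59·5 + 179·96 = 71
a_20 = 59·71 + 179·5 = 220
a_21 = 59·220 + 179·71 = 89
a_22 = 59·89 + 179·220 = 87
a_23 = 59·87 + 179·89 = 72
a_24 = 59·72 + 179·87 = 109
a_25 = 59·109 + 179·72 = 119
a_26 = 59·119 + 179·109 = 164
a_27 = 59·164 + 179·119 = 1
a_28 = 59·1 + 179·164 = 231
a_29 = 59·231 + 179·1 = 240
a_30 = 59·240 + 179·231 = 213
a_31 = 59·213 + 179·240 = 231
a_32 = 59·231 + 179·213 = 44
a_33 = 59·44 + 179·231 = 169
a_34 = 59·169 + 179·44 = 183
a_35 = 59·183 + 179·169 = 88
a_36 = 59·88 + 179·183 = 61
a_37 = 59·61 + 179·88 = 151
a_38 = 59·151 + 179·61 = 116
a_39 = 59·116 + 179·151 = 81
a_40 = 59·81 + 179·116 = 199
a_41 = 59·199 + 179·81 = 128
a_42 = 59·128 + 179·199 = 165
a_43 = 59·165 + 179·128 = 135
a_44 = 59·135 + 179·165 = 124
a_45 = 59·124 + 179·135 = 249
a_46 = 59·249 + 179·124 = 23
a_47 = 59·23 + 179·249 = 104
a_48 = 59·104 + 179·23 = 13
a_49 = 59·13 + 179·104 = 183
a_50 = 59·183 + 179·13 = 68
a_51 = 59·68 + 179·183 = 161
a_52 = 59·161 + 179·68 = 167
a_53 = 59·167 + 179·161 = 16
a_54 = 59·16 + 179·167 = 117
a_55 = 59·117 + 179·16 = 39
a_56 = 59·39 + 179·117 = 204
a_57 = 59·204 + 179·39 = 73
a_58 = 59·73 + 179·204 = 119
a_59 = 59·119 + 179·73 = 120
a_60 = 59·120 + 179·119 = 221
a_61 = 59·221 + 179·120 = 215
a_62 = 59·215 + 179·221 = 20
a_63 = 59·20 + 179·215 = 241
a_64 = 59·241 + 179·20 = 135
a_65 = 59·135 + 179·241 = 160
a_66 = 59·160 + 179·135 = 69
a_67 = 59·69 + 179·160 = 199
a_68 = 59·199 + 179·69 = 28
a_69 = 59·28 + 179·199 = 153
a_70 = 59·153 + 179·28 = 215
a_71 = 59·215 + 179·153 = 136
a_72 = 59·136 + 179·215 = 173
a_73 = 59·173 + 179·136 = 247
a_74 = 59·247 + 179·173 = 228
a_75 = 59·228 + 179·247 = 65
a_76 = 59·65 + 179·228 = 103
a_77 = 59·103 + 179·65 = 48
a_78 = 59·48 + 179·103 = 21
a_79 = 59·21 + 179·48 = 103
a_80 = 59·103 + 179·21 = 108
a_81 = 59·108 + 179·103 = 233
a_82 = 59·233 + 179·108 = 55
a_83 = 59·55 + 179·233 = 152
a_84 = 59·152 + 179·55 = 125
a_85 = 59·125 + 179·152 = 23
a_86 = 59·23 + 179·125 = 180
a_87 = 59·180 + 179·23 = 145
a_88 = 59·145 + 179·180 = 71
a_89 = 59·71 + 179·145 = 192
a_90 = 59·192 + 179·71 = 229
a_91 = 59·229 + 179·192 = 7
a_92 = 59·7 + 179·229 = 188
a_93 = 59·188 + 179·7 = 57
a_94 = 59·57 + 179·188 = 151
a_95 = 59·151 + 179·57 = 168
a_96 = 59·168 + 179·151 = 77
a_97 = 59·77 + 179·168 = 55
a_98 = 59·55 + 179·77 = 132
a_99 = 59·132 + 179·55 = 225
a_100 = 59·225 + 179·132 = 39
a_101 = 59·39 + 179·225 = 80
a_102 = 59·80 + 179·39 = 181
a_103 = 59·181 + 179·80 = 167
a_104 = 59·167 + 179·181 = 12
a_105 = 59·12 + 179·167 = 137
a_106 = 59·137 + 179·12 = 247
a_107 = 59·247 + 179·137 = 184
a_108 = 59·184 + 179·247 = 29
a_109 = 59·29 + 179·184 = 87
a_110 = 59·87 + 179·29 = 84
a_111 = 59·84 + 179·87 = 49
a_112 = 59·49 + 179·84 = 7
a_113 = 59·7 + 179·49 = 224
a_114 = 59·224 + 179·7 = 133
a_115 = 59·133 + 179·224 = 71
a_116 = 59·71 + 179·133 = 92
a_117 = 59·92 + 179·71 = 217
a_118 = 59·217 + 179·92 = 87
a_119 = 59·87 + 179·217 = 200
a_120 = 59·200 + 179·87 = 237
a_121 = 59·237 + 179·200 = 119
a_122 = 59·119 + 179·237 = 36
a_123 = 59·36 + 179·119 = 129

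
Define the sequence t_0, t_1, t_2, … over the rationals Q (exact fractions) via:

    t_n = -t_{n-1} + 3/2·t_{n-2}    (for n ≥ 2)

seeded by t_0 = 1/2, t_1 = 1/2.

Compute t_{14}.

-38321/256

t_2 = -1·1/2 + 3/2·1/2 = 1/4
t_3 = -1·1/4 + 3/2·1/2 = 1/2
t_4 = -1·1/2 + 3/2·1/4 = -1/8
t_5 = -1·-1/8 + 3/2·1/2 = 7/8
t_6 = -1·7/8 + 3/2·-1/8 = -17/16
t_7 = -1·-17/16 + 3/2·7/8 = 19/8
t_8 = -1·19/8 + 3/2·-17/16 = -127/32
t_9 = -1·-127/32 + 3/2·19/8 = 241/32
t_10 = -1·241/32 + 3/2·-127/32 = -863/64
t_11 = -1·-863/64 + 3/2·241/32 = 793/32
t_12 = -1·793/32 + 3/2·-863/64 = -5761/128
t_13 = -1·-5761/128 + 3/2·793/32 = 10519/128
t_14 = -1·10519/128 + 3/2·-5761/128 = -38321/256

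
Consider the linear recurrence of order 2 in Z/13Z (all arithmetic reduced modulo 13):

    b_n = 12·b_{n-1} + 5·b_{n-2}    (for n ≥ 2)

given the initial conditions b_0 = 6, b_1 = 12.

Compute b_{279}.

1

b_2 = 12·12 + 5·6 = 5
b_3 = 12·5 + 5·12 = 3
b_4 = 12·3 + 5·5 = 9
b_5 = 12·9 + 5·3 = 6
b_6 = 12·6 + 5·9 = 0
b_7 = 12·0 + 5·6 = 4
b_8 = 12·4 + 5·0 = 9
b_9 = 12·9 + 5·4 = 11
b_10 = 12·11 + 5·9 = 8
b_11 = 12·8 + 5·11 = 8
b_12 = 12·8 + 5·8 = 6
b_13 = 12·6 + 5·8 = 8
b_14 = 12·8 + 5·6 = 9
b_15 = 12·9 + 5·8 = 5
b_16 = 12·5 + 5·9 = 1
b_17 = 12·1 + 5·5 = 11
b_18 = 12·11 + 5·1 = 7
b_19 = 12·7 + 5·11 = 9
b_20 = 12·9 + 5·7 = 0
b_21 = 12·0 + 5·9 = 6
b_22 = 12·6 + 5·0 = 7
b_23 = 12·7 + 5·6 = 10
b_24 = 12·10 + 5·7 = 12
b_25 = 12·12 + 5·10 = 12
b_26 = 12·12 + 5·12 = 9
b_27 = 12·9 + 5·12 = 12
b_28 = 12·12 + 5·9 = 7
b_29 = 12·7 + 5·12 = 1
b_30 = 12·1 + 5·7 = 8
b_31 = 12·8 + 5·1 = 10
b_32 = 12·10 + 5·8 = 4
b_33 = 12·4 + 5·10 = 7
b_34 = 12·7 + 5·4 = 0
b_35 = 12·0 + 5·7 = 9
b_36 = 12·9 + 5·0 = 4
b_37 = 12·4 + 5·9 = 2
b_38 = 12·2 + 5·4 = 5
b_39 = 12·5 + 5·2 = 5
b_40 = 12·5 + 5·5 = 7
b_41 = 12·7 + 5·5 = 5
b_42 = 12·5 + 5·7 = 4
b_43 = 12·4 + 5·5 = 8
b_44 = 12·8 + 5·4 = 12
b_45 = 12·12 + 5·8 = 2
b_46 = 12·2 + 5·12 = 6
b_47 = 12·6 + 5·2 = 4
b_48 = 12·4 + 5·6 = 0
b_49 = 12·0 + 5·4 = 7
b_50 = 12·7 + 5·0 = 6
b_51 = 12·6 + 5·7 = 3
b_52 = 12·3 + 5·6 = 1
b_53 = 12·1 + 5·3 = 1
b_54 = 12·1 + 5·1 = 4
b_55 = 12·4 + 5·1 = 1
b_56 = 12·1 + 5·4 = 6
b_57 = 12·6 + 5·1 = 12
(b_56, b_57) = (6, 12) = (b_0, b_1), so the sequence has period 56.
279 ≡ 55 (mod 56), hence b_279 = b_55 = 1.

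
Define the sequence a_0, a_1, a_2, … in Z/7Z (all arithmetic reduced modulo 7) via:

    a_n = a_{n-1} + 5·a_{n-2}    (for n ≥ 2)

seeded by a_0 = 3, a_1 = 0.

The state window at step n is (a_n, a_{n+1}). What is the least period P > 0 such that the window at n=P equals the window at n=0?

21

n=0: window = (3, 0)
n=1: window = (0, 1)
n=2: window = (1, 1)
n=3: window = (1, 6)
n=4: window = (6, 4)
n=5: window = (4, 6)
n=6: window = (6, 5)
n=7: window = (5, 0)
n=8: window = (0, 4)
n=9: window = (4, 4)
n=10: window = (4, 3)
n=11: window = (3, 2)
n=12: window = (2, 3)
n=13: window = (3, 6)
n=14: window = (6, 0)
n=15: window = (0, 2)
n=16: window = (2, 2)
n=17: window = (2, 5)
n=18: window = (5, 1)
n=19: window = (1, 5)
n=20: window = (5, 3)
n=21: window = (3, 0)
window at n=21 equals window at n=0 → period = 21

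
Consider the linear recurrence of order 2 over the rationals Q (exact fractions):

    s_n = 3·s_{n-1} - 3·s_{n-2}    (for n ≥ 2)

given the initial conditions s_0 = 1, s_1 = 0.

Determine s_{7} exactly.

0

s_2 = 3·0 + -3·1 = -3
s_3 = 3·-3 + -3·0 = -9
s_4 = 3·-9 + -3·-3 = -18
s_5 = 3·-18 + -3·-9 = -27
s_6 = 3·-27 + -3·-18 = -27
s_7 = 3·-27 + -3·-27 = 0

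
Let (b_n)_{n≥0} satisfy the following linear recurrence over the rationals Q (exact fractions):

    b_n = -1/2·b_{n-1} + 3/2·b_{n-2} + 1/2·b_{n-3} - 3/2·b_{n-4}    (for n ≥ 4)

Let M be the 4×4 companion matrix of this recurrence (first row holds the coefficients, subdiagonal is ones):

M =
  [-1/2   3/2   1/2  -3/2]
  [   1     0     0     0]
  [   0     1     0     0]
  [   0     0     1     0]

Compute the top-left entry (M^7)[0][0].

199/128

(M^7)[0][0] is the top entry after applying M 7 times to the unit state (1, 0, 0, 0). Equivalently it is h_{10} for the auxiliary sequence (h_n) obeying the same recurrence with h_3 = 1 and h_i = 0 for 0 ≤ i < 3:
h_4 = -1/2·1 + 3/2·0 + 1/2·0 + -3/2·0 = -1/2
h_5 = -1/2·-1/2 + 3/2·1 + 1/2·0 + -3/2·0 = 7/4
h_6 = -1/2·7/4 + 3/2·-1/2 + 1/2·1 + -3/2·0 = -9/8
h_7 = -1/2·-9/8 + 3/2·7/4 + 1/2·-1/2 + -3/2·1 = 23/16
h_8 = -1/2·23/16 + 3/2·-9/8 + 1/2·7/4 + -3/2·-1/2 = -25/32
h_9 = -1/2·-25/32 + 3/2·23/16 + 1/2·-9/8 + -3/2·7/4 = -41/64
h_10 = -1/2·-41/64 + 3/2·-25/32 + 1/2·23/16 + -3/2·-9/8 = 199/128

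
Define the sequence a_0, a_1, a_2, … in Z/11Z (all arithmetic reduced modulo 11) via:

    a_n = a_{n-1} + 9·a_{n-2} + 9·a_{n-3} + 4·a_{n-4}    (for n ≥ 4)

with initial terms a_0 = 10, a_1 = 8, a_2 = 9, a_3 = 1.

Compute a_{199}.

2

a_4 = 1·1 + 9·9 + 9·8 + 4·10 = 7
a_5 = 1·7 + 9·1 + 9·9 + 4·8 = 8
a_6 = 1·8 + 9·7 + 9·1 + 4·9 = 6
a_7 = 1·6 + 9·8 + 9·7 + 4·1 = 2
a_8 = 1·2 + 9·6 + 9·8 + 4·7 = 2
a_9 = 1·2 + 9·2 + 9·6 + 4·8 = 7
Continuing the recurrence:
  a_10 = 1;  a_11 = 2;  a_12 = 5;  a_13 = 5;  a_14 = 6;  a_15 = 5
  a_16 = 3;  a_17 = 1;  a_18 = 9;  a_19 = 10;  a_20 = 2;  a_21 = 1
  a_22 = 2;  a_23 = 3;  a_24 = 5;  a_25 = 10;  a_26 = 2;  a_27 = 6
  a_28 = 2;  a_29 = 4;  a_30 = 7;  a_31 = 8;  a_32 = 5;  a_33 = 2
  a_34 = 4;  a_35 = 0;  a_36 = 8;  a_37 = 8;  a_38 = 8;  a_39 = 9
  a_40 = 9;  a_41 = 7;  a_42 = 3;  a_43 = 7;  a_44 = 1;  a_45 = 9
  a_46 = 5;  a_47 = 2;  a_48 = 0;  a_49 = 0;  a_50 = 5;  a_51 = 2
  a_52 = 3;  a_53 = 0;  a_54 = 10;  a_55 = 1;  a_56 = 4;  a_57 = 4
  a_58 = 1;  a_59 = 0;  a_60 = 6;  a_61 = 9;  a_62 = 1;  a_63 = 4
  a_64 = 8;  a_65 = 1;  a_66 = 3;  a_67 = 1;  a_68 = 3;  a_69 = 10
  a_70 = 3;  a_71 = 3;  a_72 = 0;  a_73 = 6;  a_74 = 1;  a_75 = 1
  a_76 = 9;  a_77 = 7;  a_78 = 2;  a_79 = 7;  a_80 = 3;  a_81 = 2
  a_82 = 1;  a_83 = 8;  a_84 = 3;  a_85 = 4;  a_86 = 8;  a_87 = 4
  a_88 = 3;  a_89 = 6;  a_90 = 2;  a_91 = 0;  a_92 = 7;  a_93 = 5
  a_94 = 10;  a_95 = 8;  a_96 = 6;  a_97 = 1;  a_98 = 2;  a_99 = 9
  a_100 = 5;  a_101 = 9;  a_102 = 0;  a_103 = 8;  a_104 = 10;  a_105 = 8
  a_106 = 5;  a_107 = 1;  a_108 = 4;  a_109 = 2;  a_110 = 1;  a_111 = 4
  a_112 = 3;  a_113 = 1;  a_114 = 2;  a_115 = 10;  a_116 = 5;  a_117 = 7
  a_118 = 7;  a_119 = 1;  a_120 = 4;  a_121 = 5;  a_122 = 1;  a_123 = 9
  a_124 = 2;  a_125 = 2;  a_126 = 6;  a_127 = 1;  a_128 = 4;  a_129 = 9
  a_130 = 1;  a_131 = 1;  a_132 = 8;  a_133 = 7;  a_134 = 4;  a_135 = 0
  a_136 = 10;  a_137 = 8;  a_138 = 4;  a_139 = 1;  a_140 = 6;  a_141 = 6
  a_142 = 8;  a_143 = 10;  a_144 = 6;  a_145 = 5;  a_146 = 5;  a_147 = 1
  a_148 = 5;  a_149 = 2;  a_150 = 10;  a_151 = 0;  a_152 = 7;  a_153 = 6
  a_154 = 10;  a_155 = 6;  a_156 = 2;  a_157 = 5;  a_158 = 7;  a_159 = 6
  a_160 = 1;  a_161 = 6;  a_162 = 9;  a_163 = 8;  a_164 = 4;  a_165 = 5
  a_166 = 6;  a_167 = 9;  a_168 = 3;  a_169 = 4;  a_170 = 4;  a_171 = 4
  a_172 = 0;  a_173 = 0;  a_174 = 8;  a_175 = 2;  a_176 = 8;  a_177 = 10
  a_178 = 0;  a_179 = 5;  a_180 = 6;  a_181 = 3;  a_182 = 3;  a_183 = 5
  a_184 = 6;  a_185 = 2;  a_186 = 3;  a_187 = 7;  a_188 = 10;  a_189 = 9
  a_190 = 9;  a_191 = 10;  a_192 = 3;  a_193 = 1;  a_194 = 0;  a_195 = 10
  a_196 = 9;  a_197 = 4
a_198 = 1·4 + 9·9 + 9·10 + 4·0 = 10
a_199 = 1·10 + 9·4 + 9·9 + 4·10 = 2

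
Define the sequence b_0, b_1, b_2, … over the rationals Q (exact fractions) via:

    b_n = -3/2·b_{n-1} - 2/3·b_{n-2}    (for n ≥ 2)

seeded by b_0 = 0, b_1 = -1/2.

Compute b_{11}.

b_2 = -3/2·-1/2 + -2/3·0 = 3/4
b_3 = -3/2·3/4 + -2/3·-1/2 = -19/24
b_4 = -3/2·-19/24 + -2/3·3/4 = 11/16
b_5 = -3/2·11/16 + -2/3·-19/24 = -145/288
b_6 = -3/2·-145/288 + -2/3·11/16 = 19/64
b_7 = -3/2·19/64 + -2/3·-145/288 = -379/3456
b_8 = -3/2·-379/3456 + -2/3·19/64 = -77/2304
b_9 = -3/2·-77/2304 + -2/3·-379/3456 = 5111/41472
b_10 = -3/2·5111/41472 + -2/3·-77/2304 = -4495/27648
b_11 = -3/2·-4495/27648 + -2/3·5111/41472 = 80477/497664

80477/497664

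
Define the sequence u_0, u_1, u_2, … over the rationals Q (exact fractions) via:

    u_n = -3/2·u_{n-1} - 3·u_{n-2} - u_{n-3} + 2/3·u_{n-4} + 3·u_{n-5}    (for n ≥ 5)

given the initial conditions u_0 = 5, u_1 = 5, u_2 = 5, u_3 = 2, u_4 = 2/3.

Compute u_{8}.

107/72

u_5 = -3/2·2/3 + -3·2 + -1·5 + 2/3·5 + 3·5 = 19/3
u_6 = -3/2·19/3 + -3·2/3 + -1·2 + 2/3·5 + 3·5 = 29/6
u_7 = -3/2·29/6 + -3·19/3 + -1·2/3 + 2/3·2 + 3·5 = -127/12
u_8 = -3/2·-127/12 + -3·29/6 + -1·19/3 + 2/3·2/3 + 3·2 = 107/72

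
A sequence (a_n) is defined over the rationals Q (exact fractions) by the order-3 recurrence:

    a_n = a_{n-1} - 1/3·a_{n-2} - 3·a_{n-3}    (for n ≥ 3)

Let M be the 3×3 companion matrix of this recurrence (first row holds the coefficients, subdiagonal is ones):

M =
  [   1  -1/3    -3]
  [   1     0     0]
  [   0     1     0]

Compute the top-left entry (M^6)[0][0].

80/27

(M^6)[0][0] is the top entry after applying M 6 times to the unit state (1, 0, 0). Equivalently it is h_{8} for the auxiliary sequence (h_n) obeying the same recurrence with h_2 = 1 and h_i = 0 for 0 ≤ i < 2:
h_3 = 1·1 + -1/3·0 + -3·0 = 1
h_4 = 1·1 + -1/3·1 + -3·0 = 2/3
h_5 = 1·2/3 + -1/3·1 + -3·1 = -8/3
h_6 = 1·-8/3 + -1/3·2/3 + -3·1 = -53/9
h_7 = 1·-53/9 + -1/3·-8/3 + -3·2/3 = -7
h_8 = 1·-7 + -1/3·-53/9 + -3·-8/3 = 80/27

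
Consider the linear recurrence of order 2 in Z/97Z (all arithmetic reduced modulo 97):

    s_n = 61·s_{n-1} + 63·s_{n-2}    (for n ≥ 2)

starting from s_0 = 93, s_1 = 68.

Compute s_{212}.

31

s_2 = 61·68 + 63·93 = 16
s_3 = 61·16 + 63·68 = 22
s_4 = 61·22 + 63·16 = 22
s_5 = 61·22 + 63·22 = 12
s_6 = 61·12 + 63·22 = 81
s_7 = 61·81 + 63·12 = 71
s_8 = 61·71 + 63·81 = 25
s_9 = 61·25 + 63·71 = 81
s_10 = 61·81 + 63·25 = 17
s_11 = 61·17 + 63·81 = 29
s_12 = 61·29 + 63·17 = 27
s_13 = 61·27 + 63·29 = 79
s_14 = 61·79 + 63·27 = 21
s_15 = 61·21 + 63·79 = 50
s_16 = 61·50 + 63·21 = 8
s_17 = 61·8 + 63·50 = 49
s_18 = 61·49 + 63·8 = 1
s_19 = 61·1 + 63·49 = 44
s_20 = 61·44 + 63·1 = 31
s_21 = 61·31 + 63·44 = 7
s_22 = 61·7 + 63·31 = 52
s_23 = 61·52 + 63·7 = 24
s_24 = 61·24 + 63·52 = 84
s_25 = 61·84 + 63·24 = 40
s_26 = 61·40 + 63·84 = 69
s_27 = 61·69 + 63·40 = 36
s_28 = 61·36 + 63·69 = 44
s_29 = 61·44 + 63·36 = 5
s_30 = 61·5 + 63·44 = 70
s_31 = 61·70 + 63·5 = 26
s_32 = 61·26 + 63·70 = 79
s_33 = 61·79 + 63·26 = 55
s_34 = 61·55 + 63·79 = 87
s_35 = 61·87 + 63·55 = 42
s_36 = 61·42 + 63·87 = 89
s_37 = 61·89 + 63·42 = 24
s_38 = 61·24 + 63·89 = 87
s_39 = 61·87 + 63·24 = 29
s_40 = 61·29 + 63·87 = 72
s_41 = 61·72 + 63·29 = 11
s_42 = 61·11 + 63·72 = 66
s_43 = 61·66 + 63·11 = 63
s_44 = 61·63 + 63·66 = 47
s_45 = 61·47 + 63·63 = 46
s_46 = 61·46 + 63·47 = 44
s_47 = 61·44 + 63·46 = 53
s_48 = 61·53 + 63·44 = 88
s_49 = 61·88 + 63·53 = 74
s_50 = 61·74 + 63·88 = 67
s_51 = 61·67 + 63·74 = 19
s_52 = 61·19 + 63·67 = 45
s_53 = 61·45 + 63·19 = 62
s_54 = 61·62 + 63·45 = 21
s_55 = 61·21 + 63·62 = 46
s_56 = 61·46 + 63·21 = 55
s_57 = 61·55 + 63·46 = 45
s_58 = 61·45 + 63·55 = 2
s_59 = 61·2 + 63·45 = 47
s_60 = 61·47 + 63·2 = 83
s_61 = 61·83 + 63·47 = 70
s_62 = 61·70 + 63·83 = 90
s_63 = 61·90 + 63·70 = 6
s_64 = 61·6 + 63·90 = 22
s_65 = 61·22 + 63·6 = 71
s_66 = 61·71 + 63·22 = 91
s_67 = 61·91 + 63·71 = 33
s_68 = 61·33 + 63·91 = 83
s_69 = 61·83 + 63·33 = 61
s_70 = 61·61 + 63·83 = 26
s_71 = 61·26 + 63·61 = 94
s_72 = 61·94 + 63·26 = 0
s_73 = 61·0 + 63·94 = 5
s_74 = 61·5 + 63·0 = 14
s_75 = 61·14 + 63·5 = 5
s_76 = 61·5 + 63·14 = 23
s_77 = 61·23 + 63·5 = 69
s_78 = 61·69 + 63·23 = 32
s_79 = 61·32 + 63·69 = 91
s_80 = 61·91 + 63·32 = 1
s_81 = 61·1 + 63·91 = 71
s_82 = 61·71 + 63·1 = 29
s_83 = 61·29 + 63·71 = 34
s_84 = 61·34 + 63·29 = 21
s_85 = 61·21 + 63·34 = 28
s_86 = 61·28 + 63·21 = 24
s_87 = 61·24 + 63·28 = 27
s_88 = 61·27 + 63·24 = 55
s_89 = 61·55 + 63·27 = 12
s_90 = 61·12 + 63·55 = 26
s_91 = 61·26 + 63·12 = 14
s_92 = 61·14 + 63·26 = 67
s_93 = 61·67 + 63·14 = 22
s_94 = 61·22 + 63·67 = 34
s_95 = 61·34 + 63·22 = 65
s_96 = 61·65 + 63·34 = 93
s_97 = 61·93 + 63·65 = 68
(s_96, s_97) = (93, 68) = (s_0, s_1), so the sequence has period 96.
212 ≡ 20 (mod 96), hence s_212 = s_20 = 31.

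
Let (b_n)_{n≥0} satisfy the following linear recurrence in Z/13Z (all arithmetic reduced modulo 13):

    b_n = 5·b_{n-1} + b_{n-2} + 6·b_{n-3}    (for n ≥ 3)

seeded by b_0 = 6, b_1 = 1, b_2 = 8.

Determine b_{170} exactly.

b_3 = 5·8 + 1·1 + 6·6 = 12
b_4 = 5·12 + 1·8 + 6·1 = 9
b_5 = 5·9 + 1·12 + 6·8 = 1
b_6 = 5·1 + 1·9 + 6·12 = 8
b_7 = 5·8 + 1·1 + 6·9 = 4
b_8 = 5·4 + 1·8 + 6·1 = 8
Continuing the recurrence:
  b_9 = 1;  b_10 = 11;  b_11 = 0;  b_12 = 4;  b_13 = 8;  b_14 = 5
  b_15 = 5;  b_16 = 0;  b_17 = 9;  b_18 = 10;  b_19 = 7;  b_20 = 8
  b_21 = 3;  b_22 = 0;  b_23 = 12;  b_24 = 0;  b_25 = 12;  b_26 = 2
  b_27 = 9;  b_28 = 2;  b_29 = 5;  b_30 = 3;  b_31 = 6;  b_32 = 11
  b_33 = 1;  b_34 = 0;  b_35 = 2;  b_36 = 3;  b_37 = 4;  b_38 = 9
  b_39 = 2;  b_40 = 4;  b_41 = 11;  b_42 = 6;  b_43 = 0;  b_44 = 7
  b_45 = 6;  b_46 = 11;  b_47 = 12;  b_48 = 3;  b_49 = 2;  b_50 = 7
  b_51 = 3;  b_52 = 8;  b_53 = 7;  b_54 = 9;  b_55 = 9;  b_56 = 5
  b_57 = 10;  b_58 = 5;  b_59 = 0;  b_60 = 0;  b_61 = 4;  b_62 = 7
  b_63 = 0;  b_64 = 5;  b_65 = 2;  b_66 = 2;  b_67 = 3;  b_68 = 3
  b_69 = 4;  b_70 = 2;  b_71 = 6;  b_72 = 4;  b_73 = 12;  b_74 = 9
  b_75 = 3;  b_76 = 5;  b_77 = 4;  b_78 = 4;  b_79 = 2;  b_80 = 12
  b_81 = 8;  b_82 = 12;  b_83 = 10;  b_84 = 6;  b_85 = 8;  b_86 = 2
  b_87 = 2;  b_88 = 8;  b_89 = 2;  b_90 = 4;  b_91 = 5;  b_92 = 2
  b_93 = 0;  b_94 = 6;  b_95 = 3;  b_96 = 8;  b_97 = 1;  b_98 = 5
  b_99 = 9;  b_100 = 4;  b_101 = 7;  b_102 = 2;  b_103 = 2;  b_104 = 2
  b_105 = 11;  b_106 = 4;  b_107 = 4;  b_108 = 12;  b_109 = 10;  b_110 = 8
  b_111 = 5;  b_112 = 2;  b_113 = 11;  b_114 = 9;  b_115 = 3;  b_116 = 12
  b_117 = 0;  b_118 = 4;  b_119 = 1;  b_120 = 9;  b_121 = 5;  b_122 = 1
  b_123 = 12;  b_124 = 0;  b_125 = 5;  b_126 = 6;  b_127 = 9;  b_128 = 3
  b_129 = 8;  b_130 = 6;  b_131 = 4;  b_132 = 9;  b_133 = 7;  b_134 = 3
  b_135 = 11;  b_136 = 9;  b_137 = 9;  b_138 = 3;  b_139 = 0;  b_140 = 5
  b_141 = 4;  b_142 = 12;  b_143 = 3;  b_144 = 12;  b_145 = 5;  b_146 = 3
  b_147 = 1;  b_148 = 12;  b_149 = 1;  b_150 = 10;  b_151 = 6;  b_152 = 7
  b_153 = 10;  b_154 = 2;  b_155 = 10;  b_156 = 8;  b_157 = 10;  b_158 = 1
  b_159 = 11;  b_160 = 12;  b_161 = 12;  b_162 = 8;  b_163 = 7;  b_164 = 11
  b_165 = 6;  b_166 = 5;  b_167 = 6;  b_168 = 6
b_169 = 5·6 + 1·6 + 6·5 = 1
b_170 = 5·1 + 1·6 + 6·6 = 8

8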